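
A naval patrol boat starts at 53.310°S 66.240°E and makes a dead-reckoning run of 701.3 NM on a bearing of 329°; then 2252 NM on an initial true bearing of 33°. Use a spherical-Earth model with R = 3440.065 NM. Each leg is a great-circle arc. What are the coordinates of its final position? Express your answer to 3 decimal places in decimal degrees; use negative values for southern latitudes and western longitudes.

latitude -9.615°, longitude 77.702°

Apply the spherical direct solution leg by leg, carrying full precision between legs.
Leg 1: from (-53.310°, 66.240°), δ = 701.3/3440.065 = 0.203862 rad, θ = 329° → φ = -42.968°, λ = 58.048°.
Leg 2: from (-42.968°, 58.048°), δ = 2252/3440.065 = 0.654639 rad, θ = 33° → φ = -9.615°, λ = 77.702°.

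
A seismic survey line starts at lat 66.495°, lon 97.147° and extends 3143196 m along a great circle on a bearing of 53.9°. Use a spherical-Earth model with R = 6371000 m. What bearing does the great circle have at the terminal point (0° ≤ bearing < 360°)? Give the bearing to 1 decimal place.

Central angle δ = d/R = 0.493360 rad.
Converting: φ₁ = 1.160557 rad, θ = 0.940732 rad.
sin φ₂ = sin φ₁ cos δ + cos φ₁ sin δ cos θ = (0.917025)(0.880747) + (0.398829)(0.473588)(0.589196) = 0.918955
φ₂ = asin(0.918955) = 1.165422 rad = 66.774°.
Then Δλ = atan2(0.152614, 0.038042) = 1.326505 rad, from sin θ sin δ cos φ₁ over cos δ − sin φ₁ sin φ₂.
Hence λ₂ = 97.147° + 76.003° = 173.150°.
The forward bearing on arrival equals the back-azimuth from the destination plus 180°.
Back-azimuth from P₂ (66.8°, 173.2°) to P₁ (66.5°, 97.1°), with Δλ' = λ₁ − λ₂ = -76.0°: atan2( sin Δλ' cos φ₁ , cos φ₂ sin φ₁ − sin φ₂ cos φ₁ cos Δλ' ) = 305.2°.
Final bearing = (305.2° + 180°) mod 360° = 125.2°.

final bearing 125.2°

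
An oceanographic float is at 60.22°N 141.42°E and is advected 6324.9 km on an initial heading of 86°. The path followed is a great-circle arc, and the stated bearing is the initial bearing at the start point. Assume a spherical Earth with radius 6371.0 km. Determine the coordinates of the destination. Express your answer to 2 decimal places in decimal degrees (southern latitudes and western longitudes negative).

latitude 30.21°, longitude -143.37°

δ = 6324.9/6371 = 0.992764 rad (56.8812°).
With φ₁ = 60.22° = 1.051037 rad and θ = 86° = 1.500983 rad:
sin φ₂ = sin φ₁ cos δ + cos φ₁ sin δ cos θ = (0.867939)(0.546377) + (0.496671)(0.837539)(0.069756) = 0.503239
φ₂ = asin(0.503239) = 0.527343 rad = 30.21°.
For the longitude increment, Δλ = atan2( sin θ sin δ cos φ₁, cos δ − sin φ₁ sin φ₂ ) = atan2(0.414968, 0.109596) = 75.21°.
λ₂ = 141.42° + 75.21° = 216.63°, normalized to (−180°, 180°] → -143.37°.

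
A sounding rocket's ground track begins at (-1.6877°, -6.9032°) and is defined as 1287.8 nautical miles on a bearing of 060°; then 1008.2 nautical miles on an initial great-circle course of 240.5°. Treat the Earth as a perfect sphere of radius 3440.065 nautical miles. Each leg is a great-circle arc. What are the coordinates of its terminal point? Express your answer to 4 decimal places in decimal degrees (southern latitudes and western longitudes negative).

latitude 0.4691°, longitude -2.7692°

Apply the spherical direct solution leg by leg, carrying full precision between legs.
Leg 1: from (-1.6877°, -6.9032°), δ = 1287.8/3440.065 = 0.374353 rad, θ = 60° → φ = 8.9368°, λ = 11.7943°.
Leg 2: from (8.9368°, 11.7943°), δ = 1008.2/3440.065 = 0.293076 rad, θ = 240.5° → φ = 0.4691°, λ = -2.7692°.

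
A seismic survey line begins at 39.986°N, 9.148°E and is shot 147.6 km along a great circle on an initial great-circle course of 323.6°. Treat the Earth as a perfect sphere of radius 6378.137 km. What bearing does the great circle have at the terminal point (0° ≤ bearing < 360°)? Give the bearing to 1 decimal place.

final bearing 322.9°

Angular distance δ = d/R = 147.6 / 6378.137 = 0.023142 rad.
Start latitude φ₁ = 0.697887 rad; initial bearing θ = 5.647885 rad.
Destination latitude: φ₂ = arcsin( sin φ₁ cos δ + cos φ₁ sin δ cos θ ) = arcsin(0.656699) = 41.049°.
Then Δλ = atan2(-0.010521, 0.577737) = -0.018209 rad, from sin θ sin δ cos φ₁ over cos δ − sin φ₁ sin φ₂.
Hence λ₂ = 9.148° + -1.043° = 8.105°.
The forward bearing on arrival equals the back-azimuth from the destination plus 180°.
Back-azimuth from P₂ (41.0°, 8.1°) to P₁ (40.0°, 9.1°), with Δλ' = λ₁ − λ₂ = 1.0°: atan2( sin Δλ' cos φ₁ , cos φ₂ sin φ₁ − sin φ₂ cos φ₁ cos Δλ' ) = 142.9°.
Final bearing = (142.9° + 180°) mod 360° = 322.9°.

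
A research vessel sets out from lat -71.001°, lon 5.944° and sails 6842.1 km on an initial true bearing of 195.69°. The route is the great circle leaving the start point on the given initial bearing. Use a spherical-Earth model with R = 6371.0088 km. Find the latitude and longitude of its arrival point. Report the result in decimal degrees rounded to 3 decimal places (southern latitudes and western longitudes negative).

latitude -46.570°, longitude -153.825°

Central angle δ = d/R = 1.073943 rad.
With φ₁ = -71.001° = -1.239201 rad and θ = 195.69° = 3.415435 rad:
Applying the spherical law of cosines for sides, sin φ₂ = sin φ₁ cos δ + cos φ₁ sin δ cos θ = -0.726220, so φ₂ = -46.570°.
For the longitude increment, Δλ = atan2( sin θ sin δ cos φ₁, cos δ − sin φ₁ sin φ₂ ) = atan2(-0.077395, -0.209997) = -159.769°.
Hence λ₂ = 5.944° + -159.769° = -153.825°.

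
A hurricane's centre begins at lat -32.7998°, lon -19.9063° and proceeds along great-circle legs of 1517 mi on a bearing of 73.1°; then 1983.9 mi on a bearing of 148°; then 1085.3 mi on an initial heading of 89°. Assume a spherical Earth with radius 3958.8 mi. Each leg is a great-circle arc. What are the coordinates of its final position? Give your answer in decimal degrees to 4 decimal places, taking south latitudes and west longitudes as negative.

latitude -44.5369°, longitude 47.4571°

Apply the spherical direct solution leg by leg, carrying full precision between legs.
Leg 1: from (-32.7998°, -19.9063°), δ = 1517/3958.8 = 0.383197 rad, θ = 73.1° → φ = -24.2712°, λ = 3.1993°.
Leg 2: from (-24.2712°, 3.1993°), δ = 1983.9/3958.8 = 0.501137 rad, θ = 148° → φ = -47.0477°, λ = 25.1388°.
Leg 3: from (-47.0477°, 25.1388°), δ = 1085.3/3958.8 = 0.274149 rad, θ = 89° → φ = -44.5369°, λ = 47.4571°.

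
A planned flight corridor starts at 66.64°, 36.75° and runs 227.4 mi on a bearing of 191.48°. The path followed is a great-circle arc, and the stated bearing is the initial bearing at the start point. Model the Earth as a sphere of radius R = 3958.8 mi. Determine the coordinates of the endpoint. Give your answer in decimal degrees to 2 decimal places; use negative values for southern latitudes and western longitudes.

latitude 63.41°, longitude 35.29°

Angular distance δ = d/R = 227.4 / 3958.8 = 0.057442 rad.
Start latitude φ₁ = 1.163087 rad; initial bearing θ = 3.341956 rad.
Destination latitude: φ₂ = arcsin( sin φ₁ cos δ + cos φ₁ sin δ cos θ ) = arcsin(0.894209) = 63.41°.
Then Δλ = atan2(-0.004531, 0.177438) = -0.025527 rad, from sin θ sin δ cos φ₁ over cos δ − sin φ₁ sin φ₂.
λ₂ = λ₁ + Δλ = 35.29°.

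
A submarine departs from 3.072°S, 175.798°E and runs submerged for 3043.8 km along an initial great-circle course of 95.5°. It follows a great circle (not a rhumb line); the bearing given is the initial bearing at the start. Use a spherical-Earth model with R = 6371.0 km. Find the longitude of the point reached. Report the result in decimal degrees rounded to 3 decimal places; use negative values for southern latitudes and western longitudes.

Angular distance δ = d/R = 3043.8 / 6371 = 0.477759 rad.
With φ₁ = -3.072° = -0.053617 rad and θ = 95.5° = 1.666789 rad:
Destination latitude: φ₂ = arcsin( sin φ₁ cos δ + cos φ₁ sin δ cos θ ) = arcsin(-0.091596) = -5.255°.
Then Δλ = atan2(0.457015, 0.883119) = 0.477551 rad, from sin θ sin δ cos φ₁ over cos δ − sin φ₁ sin φ₂.
λ₂ = 175.798° + 27.362° = 203.160°, normalized to (−180°, 180°] → -156.840°.

longitude -156.840°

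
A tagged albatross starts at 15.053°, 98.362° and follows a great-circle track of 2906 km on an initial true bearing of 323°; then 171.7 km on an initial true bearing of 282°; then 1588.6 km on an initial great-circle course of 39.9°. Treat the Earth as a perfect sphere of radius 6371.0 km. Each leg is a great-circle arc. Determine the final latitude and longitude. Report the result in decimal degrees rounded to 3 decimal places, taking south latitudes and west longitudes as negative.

Apply the spherical direct solution leg by leg, carrying full precision between legs.
Leg 1: from (15.053°, 98.362°), δ = 2906/6371 = 0.456129 rad, θ = 323° → φ = 34.951°, λ = 79.492°.
Leg 2: from (34.951°, 79.492°), δ = 171.7/6371 = 0.026950 rad, θ = 282° → φ = 35.258°, λ = 77.643°.
Leg 3: from (35.258°, 77.643°), δ = 1588.6/6371 = 0.249349 rad, θ = 39.9° → φ = 45.560°, λ = 90.709°.

latitude 45.560°, longitude 90.709°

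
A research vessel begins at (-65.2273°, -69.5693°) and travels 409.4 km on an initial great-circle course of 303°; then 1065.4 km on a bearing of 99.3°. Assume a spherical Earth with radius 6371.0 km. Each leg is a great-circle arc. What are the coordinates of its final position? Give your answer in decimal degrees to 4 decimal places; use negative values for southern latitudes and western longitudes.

latitude -63.0246°, longitude -55.1649°

Apply the spherical direct solution leg by leg, carrying full precision between legs.
Leg 1: from (-65.2273°, -69.5693°), δ = 409.4/6371 = 0.064260 rad, θ = 303° → φ = -63.0558°, λ = -76.3953°.
Leg 2: from (-63.0558°, -76.3953°), δ = 1065.4/6371 = 0.167226 rad, θ = 99.3° → φ = -63.0246°, λ = -55.1649°.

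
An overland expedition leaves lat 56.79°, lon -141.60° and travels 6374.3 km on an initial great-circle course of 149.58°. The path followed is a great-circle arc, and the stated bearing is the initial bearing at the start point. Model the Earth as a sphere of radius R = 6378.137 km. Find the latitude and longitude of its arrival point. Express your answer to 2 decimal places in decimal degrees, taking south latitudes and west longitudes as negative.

latitude 3.16°, longitude -116.35°

Angular distance δ = d/R = 6374.3 / 6378.137 = 0.999398 rad.
Converting: φ₁ = 0.991172 rad, θ = 2.610663 rad.
Destination latitude: φ₂ = arcsin( sin φ₁ cos δ + cos φ₁ sin δ cos θ ) = arcsin(0.055196) = 3.16°.
For the longitude increment, Δλ = atan2( sin θ sin δ cos φ₁, cos δ − sin φ₁ sin φ₂ ) = atan2(0.233270, 0.494628) = 25.25°.
Hence λ₂ = -141.60° + 25.25° = -116.35°.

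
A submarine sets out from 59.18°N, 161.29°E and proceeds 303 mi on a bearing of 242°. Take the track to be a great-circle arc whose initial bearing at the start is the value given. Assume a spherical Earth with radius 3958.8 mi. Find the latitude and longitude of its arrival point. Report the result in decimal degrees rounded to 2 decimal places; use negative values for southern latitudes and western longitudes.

Central angle δ = d/R = 0.076538 rad.
With φ₁ = 59.18° = 1.032886 rad and θ = 242° = 4.223697 rad:
Destination latitude: φ₂ = arcsin( sin φ₁ cos δ + cos φ₁ sin δ cos θ ) = arcsin(0.837875) = 56.92°.
For the longitude increment, Δλ = atan2( sin θ sin δ cos φ₁, cos δ − sin φ₁ sin φ₂ ) = atan2(-0.034590, 0.277521) = -7.10°.
λ₂ = 161.29° + -7.10° = 154.19°.

latitude 56.92°, longitude 154.19°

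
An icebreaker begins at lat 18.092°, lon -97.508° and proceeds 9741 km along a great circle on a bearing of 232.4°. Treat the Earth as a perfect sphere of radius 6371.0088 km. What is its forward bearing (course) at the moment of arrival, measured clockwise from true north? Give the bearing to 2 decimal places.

final bearing 246.05°

δ = 9741/6371.0088 = 1.528957 rad (87.6028°).
With φ₁ = 18.092° = 0.315765 rad and θ = 232.4° = 4.056145 rad:
Destination latitude: φ₂ = arcsin( sin φ₁ cos δ + cos φ₁ sin δ cos θ ) = arcsin(-0.566482) = -34.505°.
For the longitude increment, Δλ = atan2( sin θ sin δ cos φ₁, cos δ − sin φ₁ sin φ₂ ) = atan2(-0.752459, 0.217744) = -73.861°.
λ₂ = -97.508° + -73.861° = -171.369°.
The forward bearing on arrival equals the back-azimuth from the destination plus 180°.
Back-azimuth from P₂ (-34.51°, -171.37°) to P₁ (18.09°, -97.51°), with Δλ' = λ₁ − λ₂ = 73.86°: atan2( sin Δλ' cos φ₁ , cos φ₂ sin φ₁ − sin φ₂ cos φ₁ cos Δλ' ) = 66.05°.
Final bearing = (66.05° + 180°) mod 360° = 246.05°.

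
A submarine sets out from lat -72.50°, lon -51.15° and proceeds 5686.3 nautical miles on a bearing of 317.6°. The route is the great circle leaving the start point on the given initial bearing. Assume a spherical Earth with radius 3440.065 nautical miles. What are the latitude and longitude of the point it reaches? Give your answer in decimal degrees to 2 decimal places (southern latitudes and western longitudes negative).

latitude 17.43°, longitude -95.93°

δ = 5686.3/3440.065 = 1.652963 rad (94.7078°).
Converting: φ₁ = -1.265364 rad, θ = 5.543166 rad.
sin φ₂ = sin φ₁ cos δ + cos φ₁ sin δ cos θ = (-0.953717)(-0.082074) + (0.300706)(0.996626)(0.738455) = 0.299584
φ₂ = asin(0.299584) = 0.304257 rad = 17.43°.
Δλ = atan2( sin θ sin δ cos φ₁ , cos δ − sin φ₁ sin φ₂ ) = atan2(-0.202083, 0.203644) = -0.781549 rad = -44.78°.
λ₂ = -51.15° + -44.78° = -95.93°.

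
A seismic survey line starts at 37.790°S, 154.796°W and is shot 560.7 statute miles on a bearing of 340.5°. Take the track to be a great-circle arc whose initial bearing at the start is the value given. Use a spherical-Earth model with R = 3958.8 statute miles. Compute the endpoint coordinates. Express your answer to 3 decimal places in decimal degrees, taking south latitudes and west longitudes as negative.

The arc subtends δ = 560.7/3958.8 = 0.141634 rad at the centre.
With φ₁ = -37.790° = -0.659560 rad and θ = 340.5° = 5.942846 rad:
Destination latitude: φ₂ = arcsin( sin φ₁ cos δ + cos φ₁ sin δ cos θ ) = arcsin(-0.501478) = -30.098°.
Then Δλ = atan2(-0.037237, 0.682697) = -0.054491 rad, from sin θ sin δ cos φ₁ over cos δ − sin φ₁ sin φ₂.
Hence λ₂ = -154.796° + -3.122° = -157.918°.

latitude -30.098°, longitude -157.918°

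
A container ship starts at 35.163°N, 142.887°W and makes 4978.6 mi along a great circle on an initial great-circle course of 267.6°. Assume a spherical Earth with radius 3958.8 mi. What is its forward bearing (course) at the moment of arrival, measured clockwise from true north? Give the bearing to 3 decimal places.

final bearing 235.640°

The arc subtends δ = 4978.6/3958.8 = 1.257603 rad at the centre.
With φ₁ = 35.163° = 0.613710 rad and θ = 267.6° = 4.670501 rad:
Destination latitude: φ₂ = arcsin( sin φ₁ cos δ + cos φ₁ sin δ cos θ ) = arcsin(0.144866) = 8.330°.
Then Δλ = atan2(-0.777066, 0.224669) = -1.289347 rad, from sin θ sin δ cos φ₁ over cos δ − sin φ₁ sin φ₂.
λ₂ = -142.887° + -73.874° = -216.761°, normalized to (−180°, 180°] → 143.239°.
The forward bearing on arrival equals the back-azimuth from the destination plus 180°.
Back-azimuth from P₂ (8.330°, 143.239°) to P₁ (35.163°, -142.887°), with Δλ' = λ₁ − λ₂ = -286.126°: atan2( sin Δλ' cos φ₁ , cos φ₂ sin φ₁ − sin φ₂ cos φ₁ cos Δλ' ) = 55.640°.
Final bearing = (55.640° + 180°) mod 360° = 235.640°.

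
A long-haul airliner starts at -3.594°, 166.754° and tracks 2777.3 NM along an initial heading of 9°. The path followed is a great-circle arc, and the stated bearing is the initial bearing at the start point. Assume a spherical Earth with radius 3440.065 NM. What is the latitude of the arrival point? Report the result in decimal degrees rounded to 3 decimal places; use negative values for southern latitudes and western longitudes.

Central angle δ = d/R = 0.807339 rad.
Start latitude φ₁ = -0.062727 rad; initial bearing θ = 0.157080 rad.
Applying the spherical law of cosines for sides, sin φ₂ = sin φ₁ cos δ + cos φ₁ sin δ cos θ = 0.668810, so φ₂ = 41.975°.
For the longitude increment, Δλ = atan2( sin θ sin δ cos φ₁, cos δ − sin φ₁ sin φ₂ ) = atan2(0.112794, 0.733348) = 8.744°.
λ₂ = λ₁ + Δλ = 175.498°.

latitude 41.975°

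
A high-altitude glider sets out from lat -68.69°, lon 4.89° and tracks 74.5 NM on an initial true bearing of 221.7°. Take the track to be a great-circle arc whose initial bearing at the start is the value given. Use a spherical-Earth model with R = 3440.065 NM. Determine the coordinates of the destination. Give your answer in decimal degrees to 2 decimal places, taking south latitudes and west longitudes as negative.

latitude -69.60°, longitude 2.52°

Central angle δ = d/R = 0.021657 rad.
With φ₁ = -68.69° = -1.198867 rad and θ = 221.7° = 3.869395 rad:
Destination latitude: φ₂ = arcsin( sin φ₁ cos δ + cos φ₁ sin δ cos θ ) = arcsin(-0.937285) = -69.60°.
Then Δλ = atan2(-0.005235, 0.126565) = -0.041340 rad, from sin θ sin δ cos φ₁ over cos δ − sin φ₁ sin φ₂.
Hence λ₂ = 4.89° + -2.37° = 2.52°.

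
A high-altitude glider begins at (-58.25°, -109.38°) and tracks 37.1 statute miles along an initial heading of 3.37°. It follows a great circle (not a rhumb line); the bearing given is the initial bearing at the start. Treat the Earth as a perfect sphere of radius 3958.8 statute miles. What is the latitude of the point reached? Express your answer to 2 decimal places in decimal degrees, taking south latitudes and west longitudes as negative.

latitude -57.71°

The arc subtends δ = 37.1/3958.8 = 0.009372 rad at the centre.
Start latitude φ₁ = -1.016654 rad; initial bearing θ = 0.058818 rad.
Destination latitude: φ₂ = arcsin( sin φ₁ cos δ + cos φ₁ sin δ cos θ ) = arcsin(-0.845392) = -57.71°.
For the longitude increment, Δλ = atan2( sin θ sin δ cos φ₁, cos δ − sin φ₁ sin φ₂ ) = atan2(0.000290, 0.281075) = 0.06°.
Hence λ₂ = -109.38° + 0.06° = -109.32°.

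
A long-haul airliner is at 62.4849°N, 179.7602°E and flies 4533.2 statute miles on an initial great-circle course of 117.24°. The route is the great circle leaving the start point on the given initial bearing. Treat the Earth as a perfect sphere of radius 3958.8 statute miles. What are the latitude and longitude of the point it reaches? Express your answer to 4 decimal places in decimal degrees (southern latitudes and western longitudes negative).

latitude 10.0010°, longitude -124.9303°

δ = 4533.2/3958.8 = 1.145094 rad (65.6091°).
With φ₁ = 62.4849° = 1.090567 rad and θ = 117.24° = 2.046224 rad:
Applying the spherical law of cosines for sides, sin φ₂ = sin φ₁ cos δ + cos φ₁ sin δ cos θ = 0.173665, so φ₂ = 10.0010°.
Δλ = atan2( sin θ sin δ cos φ₁ , cos δ − sin φ₁ sin φ₂ ) = atan2(0.374088, 0.258939) = 0.965333 rad = 55.3095°.
λ₂ = 179.7602° + 55.3095° = 235.0697°, normalized to (−180°, 180°] → -124.9303°.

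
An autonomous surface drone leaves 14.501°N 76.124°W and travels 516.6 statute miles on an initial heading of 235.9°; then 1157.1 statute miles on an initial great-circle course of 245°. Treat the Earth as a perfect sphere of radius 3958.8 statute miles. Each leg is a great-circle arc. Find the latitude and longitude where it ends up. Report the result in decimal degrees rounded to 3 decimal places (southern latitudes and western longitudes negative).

Apply the spherical direct solution leg by leg, carrying full precision between legs.
Leg 1: from (14.501°, -76.124°), δ = 516.6/3958.8 = 0.130494 rad, θ = 235.9° → φ = 10.232°, λ = -82.410°.
Leg 2: from (10.232°, -82.410°), δ = 1157.1/3958.8 = 0.292286 rad, θ = 245° → φ = 2.881°, λ = -97.568°.

latitude 2.881°, longitude -97.568°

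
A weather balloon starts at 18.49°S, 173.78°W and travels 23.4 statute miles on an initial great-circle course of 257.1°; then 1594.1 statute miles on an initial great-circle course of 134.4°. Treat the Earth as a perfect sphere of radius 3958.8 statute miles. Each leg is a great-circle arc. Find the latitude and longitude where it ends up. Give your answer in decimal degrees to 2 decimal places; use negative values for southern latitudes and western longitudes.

Apply the spherical direct solution leg by leg, carrying full precision between legs.
Leg 1: from (-18.49°, -173.78°), δ = 23.4/3958.8 = 0.005911 rad, θ = 257.1° → φ = -18.57°, λ = -174.13°.
Leg 2: from (-18.57°, -174.13°), δ = 1594.1/3958.8 = 0.402673 rad, θ = 134.4° → φ = -33.56°, λ = -154.49°.

latitude -33.56°, longitude -154.49°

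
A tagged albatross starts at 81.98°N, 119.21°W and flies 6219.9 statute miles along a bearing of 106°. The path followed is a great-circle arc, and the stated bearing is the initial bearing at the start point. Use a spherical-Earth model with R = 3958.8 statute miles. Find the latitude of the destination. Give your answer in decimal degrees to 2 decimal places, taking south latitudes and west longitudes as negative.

δ = 6219.9/3958.8 = 1.571158 rad (90.0207°).
Converting: φ₁ = 1.430821 rad, θ = 1.850049 rad.
Applying the spherical law of cosines for sides, sin φ₂ = sin φ₁ cos δ + cos φ₁ sin δ cos θ = -0.038815, so φ₂ = -2.22°.
For the longitude increment, Δλ = atan2( sin θ sin δ cos φ₁, cos δ − sin φ₁ sin φ₂ ) = atan2(0.134114, 0.038073) = 74.15°.
λ₂ = -119.21° + 74.15° = -45.06°.

latitude -2.22°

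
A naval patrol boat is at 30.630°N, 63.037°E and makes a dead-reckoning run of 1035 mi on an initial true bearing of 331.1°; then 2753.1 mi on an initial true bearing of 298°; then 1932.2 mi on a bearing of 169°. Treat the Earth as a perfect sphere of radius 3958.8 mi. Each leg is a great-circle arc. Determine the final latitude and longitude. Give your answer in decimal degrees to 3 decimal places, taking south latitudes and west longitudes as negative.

latitude 20.630°, longitude 0.470°

Apply the spherical direct solution leg by leg, carrying full precision between legs.
Leg 1: from (30.630°, 63.037°), δ = 1035/3958.8 = 0.261443 rad, θ = 331.1° → φ = 43.385°, λ = 53.140°.
Leg 2: from (43.385°, 53.140°), δ = 2753.1/3958.8 = 0.695438 rad, θ = 298° → φ = 48.244°, λ = -5.016°.
Leg 3: from (48.244°, -5.016°), δ = 1932.2/3958.8 = 0.488077 rad, θ = 169° → φ = 20.630°, λ = 0.470°.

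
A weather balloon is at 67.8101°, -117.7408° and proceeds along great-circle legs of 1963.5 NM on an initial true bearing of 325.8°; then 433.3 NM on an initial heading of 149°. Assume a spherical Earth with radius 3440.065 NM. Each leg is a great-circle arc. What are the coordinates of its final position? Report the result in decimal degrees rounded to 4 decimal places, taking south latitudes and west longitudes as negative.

latitude 64.9752°, longitude 143.5227°

Apply the spherical direct solution leg by leg, carrying full precision between legs.
Leg 1: from (67.8101°, -117.7408°), δ = 1963.5/3440.065 = 0.570774 rad, θ = 325.8° → φ = 71.4288°, λ = 134.7246°.
Leg 2: from (71.4288°, 134.7246°), δ = 433.3/3440.065 = 0.125957 rad, θ = 149° → φ = 64.9752°, λ = 143.5227°.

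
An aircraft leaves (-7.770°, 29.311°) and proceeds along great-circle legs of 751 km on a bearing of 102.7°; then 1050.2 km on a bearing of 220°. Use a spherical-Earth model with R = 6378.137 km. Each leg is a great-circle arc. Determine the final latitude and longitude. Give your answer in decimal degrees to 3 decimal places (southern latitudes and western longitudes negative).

Apply the spherical direct solution leg by leg, carrying full precision between legs.
Leg 1: from (-7.770°, 29.311°), δ = 751/6378.137 = 0.117746 rad, θ = 102.7° → φ = -9.198°, λ = 35.978°.
Leg 2: from (-9.198°, 35.978°), δ = 1050.2/6378.137 = 0.164656 rad, θ = 220° → φ = -16.358°, λ = 29.674°.

latitude -16.358°, longitude 29.674°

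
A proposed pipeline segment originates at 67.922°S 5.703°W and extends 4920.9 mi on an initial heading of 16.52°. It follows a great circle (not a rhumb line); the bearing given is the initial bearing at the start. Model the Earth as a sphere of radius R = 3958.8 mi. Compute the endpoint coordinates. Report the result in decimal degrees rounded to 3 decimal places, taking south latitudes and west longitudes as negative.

latitude 2.456°, longitude 9.929°

δ = 4920.9/3958.8 = 1.243028 rad (71.2203°).
Converting: φ₁ = -1.185463 rad, θ = 0.288328 rad.
Destination latitude: φ₂ = arcsin( sin φ₁ cos δ + cos φ₁ sin δ cos θ ) = arcsin(0.042844) = 2.456°.
For the longitude increment, Δλ = atan2( sin θ sin δ cos φ₁, cos δ − sin φ₁ sin φ₂ ) = atan2(0.101188, 0.361633) = 15.632°.
λ₂ = -5.703° + 15.632° = 9.929°.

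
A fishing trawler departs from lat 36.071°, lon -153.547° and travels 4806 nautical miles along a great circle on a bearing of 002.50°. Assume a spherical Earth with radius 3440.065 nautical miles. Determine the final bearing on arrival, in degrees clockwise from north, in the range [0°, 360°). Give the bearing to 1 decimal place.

The arc subtends δ = 4806/3440.065 = 1.397067 rad at the centre.
Converting: φ₁ = 0.629558 rad, θ = 0.043633 rad.
sin φ₂ = sin φ₁ cos δ + cos φ₁ sin δ cos θ = (0.588787)(0.172857) + (0.808288)(0.984947)(0.999048) = 0.897139
φ₂ = asin(0.897139) = 1.113250 rad = 63.785°.
For the longitude increment, Δλ = atan2( sin θ sin δ cos φ₁, cos δ − sin φ₁ sin φ₂ ) = atan2(0.034726, -0.355367) = 174.419°.
λ₂ = λ₁ + Δλ = 20.872°.
The forward bearing on arrival equals the back-azimuth from the destination plus 180°.
Back-azimuth from P₂ (63.8°, 20.9°) to P₁ (36.1°, -153.5°), with Δλ' = λ₁ − λ₂ = -174.4°: atan2( sin Δλ' cos φ₁ , cos φ₂ sin φ₁ − sin φ₂ cos φ₁ cos Δλ' ) = 355.4°.
Final bearing = (355.4° + 180°) mod 360° = 175.4°.

final bearing 175.4°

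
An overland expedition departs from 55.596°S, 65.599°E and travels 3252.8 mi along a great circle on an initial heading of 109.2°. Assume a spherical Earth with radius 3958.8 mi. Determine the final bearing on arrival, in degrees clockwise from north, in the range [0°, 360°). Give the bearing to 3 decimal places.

final bearing 48.167°

δ = 3252.8/3958.8 = 0.821663 rad (47.0778°).
Start latitude φ₁ = -0.970333 rad; initial bearing θ = 1.905900 rad.
Applying the spherical law of cosines for sides, sin φ₂ = sin φ₁ cos δ + cos φ₁ sin δ cos θ = -0.697949, so φ₂ = -44.263°.
Then Δλ = atan2(0.390741, 0.105144) = 1.307934 rad, from sin θ sin δ cos φ₁ over cos δ − sin φ₁ sin φ₂.
λ₂ = 65.599° + 74.939° = 140.538°.
The forward bearing on arrival equals the back-azimuth from the destination plus 180°.
Back-azimuth from P₂ (-44.263°, 140.538°) to P₁ (-55.596°, 65.599°), with Δλ' = λ₁ − λ₂ = -74.939°: atan2( sin Δλ' cos φ₁ , cos φ₂ sin φ₁ − sin φ₂ cos φ₁ cos Δλ' ) = 228.167°.
Final bearing = (228.167° + 180°) mod 360° = 48.167°.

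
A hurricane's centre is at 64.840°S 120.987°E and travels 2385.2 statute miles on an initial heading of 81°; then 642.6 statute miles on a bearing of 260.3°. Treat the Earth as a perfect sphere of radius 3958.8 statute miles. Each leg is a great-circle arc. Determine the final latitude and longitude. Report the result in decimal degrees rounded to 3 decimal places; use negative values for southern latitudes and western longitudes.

latitude -45.888°, longitude 160.191°

Apply the spherical direct solution leg by leg, carrying full precision between legs.
Leg 1: from (-64.840°, 120.987°), δ = 2385.2/3958.8 = 0.602506 rad, θ = 81° → φ = -45.077°, λ = 173.421°.
Leg 2: from (-45.077°, 173.421°), δ = 642.6/3958.8 = 0.162322 rad, θ = 260.3° → φ = -45.888°, λ = 160.191°.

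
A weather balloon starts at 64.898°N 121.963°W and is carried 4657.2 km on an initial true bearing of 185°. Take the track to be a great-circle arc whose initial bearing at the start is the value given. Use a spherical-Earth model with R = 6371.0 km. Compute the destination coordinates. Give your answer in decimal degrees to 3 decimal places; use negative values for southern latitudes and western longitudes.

Angular distance δ = d/R = 4657.2 / 6371 = 0.731000 rad.
With φ₁ = 64.898° = 1.132684 rad and θ = 185° = 3.228859 rad:
Applying the spherical law of cosines for sides, sin φ₂ = sin φ₁ cos δ + cos φ₁ sin δ cos θ = 0.392047, so φ₂ = 23.082°.
For the longitude increment, Δλ = atan2( sin θ sin δ cos φ₁, cos δ − sin φ₁ sin φ₂ ) = atan2(-0.024684, 0.389488) = -3.626°.
λ₂ = λ₁ + Δλ = -125.589°.

latitude 23.082°, longitude -125.589°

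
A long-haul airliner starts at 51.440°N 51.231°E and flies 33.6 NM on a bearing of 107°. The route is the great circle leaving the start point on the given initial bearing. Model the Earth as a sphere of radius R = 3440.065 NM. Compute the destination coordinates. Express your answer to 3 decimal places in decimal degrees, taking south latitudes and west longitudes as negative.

latitude 51.273°, longitude 52.086°

The arc subtends δ = 33.6/3440.065 = 0.009767 rad at the centre.
Converting: φ₁ = 0.897797 rad, θ = 1.867502 rad.
sin φ₂ = sin φ₁ cos δ + cos φ₁ sin δ cos θ = (0.781956)(0.999952) + (0.623334)(0.009767)(-0.292372) = 0.780139
φ₂ = asin(0.780139) = 0.894887 rad = 51.273°.
Δλ = atan2( sin θ sin δ cos φ₁ , cos δ − sin φ₁ sin φ₂ ) = atan2(0.005822, 0.389918) = 0.014931 rad = 0.855°.
Hence λ₂ = 51.231° + 0.855° = 52.086°.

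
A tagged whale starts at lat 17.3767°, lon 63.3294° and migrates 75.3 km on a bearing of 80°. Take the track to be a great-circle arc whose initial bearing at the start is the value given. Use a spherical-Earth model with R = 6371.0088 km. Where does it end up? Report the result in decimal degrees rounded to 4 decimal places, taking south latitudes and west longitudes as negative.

Central angle δ = d/R = 0.011819 rad.
Converting: φ₁ = 0.303281 rad, θ = 1.396263 rad.
Applying the spherical law of cosines for sides, sin φ₂ = sin φ₁ cos δ + cos φ₁ sin δ cos θ = 0.300591, so φ₂ = 17.4931°.
Then Δλ = atan2(0.011108, 0.910158) = 0.012204 rad, from sin θ sin δ cos φ₁ over cos δ − sin φ₁ sin φ₂.
λ₂ = 63.3294° + 0.6992° = 64.0286°.

latitude 17.4931°, longitude 64.0286°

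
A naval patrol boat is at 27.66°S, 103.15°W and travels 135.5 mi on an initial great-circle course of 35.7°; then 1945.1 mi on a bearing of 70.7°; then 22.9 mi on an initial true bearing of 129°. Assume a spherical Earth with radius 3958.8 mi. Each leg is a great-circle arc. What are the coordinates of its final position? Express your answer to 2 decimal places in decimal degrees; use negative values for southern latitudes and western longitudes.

latitude -14.53°, longitude -74.25°

Apply the spherical direct solution leg by leg, carrying full precision between legs.
Leg 1: from (-27.66°, -103.15°), δ = 135.5/3958.8 = 0.034228 rad, θ = 35.7° → φ = -26.06°, λ = -101.88°.
Leg 2: from (-26.06°, -101.88°), δ = 1945.1/3958.8 = 0.491336 rad, θ = 70.7° → φ = -14.32°, λ = -74.52°.
Leg 3: from (-14.32°, -74.52°), δ = 22.9/3958.8 = 0.005785 rad, θ = 129° → φ = -14.53°, λ = -74.25°.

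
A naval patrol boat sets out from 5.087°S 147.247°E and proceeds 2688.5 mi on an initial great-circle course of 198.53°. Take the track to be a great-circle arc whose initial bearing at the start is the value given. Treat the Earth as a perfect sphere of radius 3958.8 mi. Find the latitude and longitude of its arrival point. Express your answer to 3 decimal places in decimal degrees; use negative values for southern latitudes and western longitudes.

latitude -41.467°, longitude 131.798°

Angular distance δ = d/R = 2688.5 / 3958.8 = 0.679120 rad.
Converting: φ₁ = -0.088785 rad, θ = 3.465002 rad.
sin φ₂ = sin φ₁ cos δ + cos φ₁ sin δ cos θ = (-0.088668)(0.778126) + (0.996061)(0.628108)(-0.948157) = -0.662195
φ₂ = asin(-0.662195) = -0.723744 rad = -41.467°.
Then Δλ = atan2(-0.198827, 0.719410) = -0.269645 rad, from sin θ sin δ cos φ₁ over cos δ − sin φ₁ sin φ₂.
Hence λ₂ = 147.247° + -15.449° = 131.798°.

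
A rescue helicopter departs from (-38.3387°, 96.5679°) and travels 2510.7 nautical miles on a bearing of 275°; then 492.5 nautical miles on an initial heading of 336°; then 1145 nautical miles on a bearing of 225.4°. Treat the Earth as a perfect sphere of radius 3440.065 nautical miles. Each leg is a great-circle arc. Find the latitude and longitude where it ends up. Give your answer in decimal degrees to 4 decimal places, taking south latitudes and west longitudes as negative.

latitude -29.8096°, longitude 30.5912°

Apply the spherical direct solution leg by leg, carrying full precision between legs.
Leg 1: from (-38.3387°, 96.5679°), δ = 2510.7/3440.065 = 0.729841 rad, θ = 275° → φ = -24.6279°, λ = 49.6243°.
Leg 2: from (-24.6279°, 49.6243°), δ = 492.5/3440.065 = 0.143166 rad, θ = 336° → φ = -17.0961°, λ = 46.1435°.
Leg 3: from (-17.0961°, 46.1435°), δ = 1145/3440.065 = 0.332843 rad, θ = 225.4° → φ = -29.8096°, λ = 30.5912°.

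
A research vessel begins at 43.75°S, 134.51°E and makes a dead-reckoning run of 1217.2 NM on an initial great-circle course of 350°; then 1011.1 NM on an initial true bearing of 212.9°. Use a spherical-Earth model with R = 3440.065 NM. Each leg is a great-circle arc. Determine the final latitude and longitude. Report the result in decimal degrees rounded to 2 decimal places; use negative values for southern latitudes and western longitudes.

Apply the spherical direct solution leg by leg, carrying full precision between legs.
Leg 1: from (-43.75°, 134.51°), δ = 1217.2/3440.065 = 0.353831 rad, θ = 350° → φ = -23.71°, λ = 130.74°.
Leg 2: from (-23.71°, 130.74°), δ = 1011.1/3440.065 = 0.293919 rad, θ = 212.9° → φ = -37.42°, λ = 119.31°.

latitude -37.42°, longitude 119.31°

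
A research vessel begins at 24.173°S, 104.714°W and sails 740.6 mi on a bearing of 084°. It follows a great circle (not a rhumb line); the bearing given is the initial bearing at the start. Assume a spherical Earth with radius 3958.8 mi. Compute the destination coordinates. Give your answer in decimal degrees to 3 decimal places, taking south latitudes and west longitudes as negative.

δ = 740.6/3958.8 = 0.187077 rad (10.7187°).
Converting: φ₁ = -0.421898 rad, θ = 1.466077 rad.
sin φ₂ = sin φ₁ cos δ + cos φ₁ sin δ cos θ = (-0.409493)(0.982552) + (0.912313)(0.185988)(0.104528) = -0.384612
φ₂ = asin(-0.384612) = -0.394788 rad = -22.620°.
Δλ = atan2( sin θ sin δ cos φ₁ , cos δ − sin φ₁ sin φ₂ ) = atan2(0.168749, 0.825056) = 0.201748 rad = 11.559°.
Hence λ₂ = -104.714° + 11.559° = -93.155°.

latitude -22.620°, longitude -93.155°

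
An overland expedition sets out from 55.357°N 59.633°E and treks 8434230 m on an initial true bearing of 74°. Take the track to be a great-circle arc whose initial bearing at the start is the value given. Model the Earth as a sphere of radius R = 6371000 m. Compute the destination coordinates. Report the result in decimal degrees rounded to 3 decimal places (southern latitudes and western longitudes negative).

latitude 20.674°, longitude 154.595°

δ = 8434230/6371000 = 1.323847 rad (75.8509°).
With φ₁ = 55.357° = 0.966162 rad and θ = 74° = 1.291544 rad:
Destination latitude: φ₂ = arcsin( sin φ₁ cos δ + cos φ₁ sin δ cos θ ) = arcsin(0.353045) = 20.674°.
Δλ = atan2( sin θ sin δ cos φ₁ , cos δ − sin φ₁ sin φ₂ ) = atan2(0.529863, -0.046006) = 1.657406 rad = 94.962°.
Hence λ₂ = 59.633° + 94.962° = 154.595°.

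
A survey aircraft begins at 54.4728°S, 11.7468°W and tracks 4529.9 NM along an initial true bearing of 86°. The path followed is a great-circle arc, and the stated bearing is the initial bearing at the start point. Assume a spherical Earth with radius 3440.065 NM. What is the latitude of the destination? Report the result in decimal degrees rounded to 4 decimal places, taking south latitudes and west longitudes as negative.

δ = 4529.9/3440.065 = 1.316807 rad (75.4475°).
With φ₁ = -54.4728° = -0.950730 rad and θ = 86° = 1.500983 rad:
Applying the spherical law of cosines for sides, sin φ₂ = sin φ₁ cos δ + cos φ₁ sin δ cos θ = -0.165257, so φ₂ = -9.5122°.
For the longitude increment, Δλ = atan2( sin θ sin δ cos φ₁, cos δ − sin φ₁ sin φ₂ ) = atan2(0.561077, 0.116775) = 78.2431°.
λ₂ = -11.7468° + 78.2431° = 66.4963°.

latitude -9.5122°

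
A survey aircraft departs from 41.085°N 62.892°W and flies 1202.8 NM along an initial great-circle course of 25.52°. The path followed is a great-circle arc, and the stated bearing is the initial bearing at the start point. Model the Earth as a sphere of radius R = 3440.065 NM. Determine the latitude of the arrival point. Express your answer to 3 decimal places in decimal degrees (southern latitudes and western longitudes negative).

latitude 58.258°

The arc subtends δ = 1202.8/3440.065 = 0.349645 rad at the centre.
With φ₁ = 41.085° = 0.717069 rad and θ = 25.52° = 0.445408 rad:
sin φ₂ = sin φ₁ cos δ + cos φ₁ sin δ cos θ = (0.657178)(0.939495) + (0.753735)(0.342564)(0.902435) = 0.850426
φ₂ = asin(0.850426) = 1.016795 rad = 58.258°.
For the longitude increment, Δλ = atan2( sin θ sin δ cos φ₁, cos δ − sin φ₁ sin φ₂ ) = atan2(0.111240, 0.380613) = 16.292°.
λ₂ = -62.892° + 16.292° = -46.600°.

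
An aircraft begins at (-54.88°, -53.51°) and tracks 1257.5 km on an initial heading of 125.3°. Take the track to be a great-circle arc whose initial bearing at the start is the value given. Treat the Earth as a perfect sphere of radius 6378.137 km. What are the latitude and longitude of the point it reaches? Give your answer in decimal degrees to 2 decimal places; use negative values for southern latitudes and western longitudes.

latitude -60.14°, longitude -34.78°

The arc subtends δ = 1257.5/6378.137 = 0.197158 rad at the centre.
Converting: φ₁ = -0.957837 rad, θ = 2.186898 rad.
Destination latitude: φ₂ = arcsin( sin φ₁ cos δ + cos φ₁ sin δ cos θ ) = arcsin(-0.867222) = -60.14°.
For the longitude increment, Δλ = atan2( sin θ sin δ cos φ₁, cos δ − sin φ₁ sin φ₂ ) = atan2(0.091970, 0.271284) = 18.73°.
Hence λ₂ = -53.51° + 18.73° = -34.78°.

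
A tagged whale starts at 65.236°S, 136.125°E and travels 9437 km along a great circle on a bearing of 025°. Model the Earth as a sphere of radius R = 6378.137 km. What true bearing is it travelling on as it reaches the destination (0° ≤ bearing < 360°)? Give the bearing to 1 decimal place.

final bearing 10.7°

The arc subtends δ = 9437/6378.137 = 1.479586 rad at the centre.
With φ₁ = -65.236° = -1.138583 rad and θ = 25° = 0.436332 rad:
Destination latitude: φ₂ = arcsin( sin φ₁ cos δ + cos φ₁ sin δ cos θ ) = arcsin(0.295349) = 17.178°.
Then Δλ = atan2(0.176291, 0.359274) = 0.456170 rad, from sin θ sin δ cos φ₁ over cos δ − sin φ₁ sin φ₂.
λ₂ = 136.125° + 26.137° = 162.262°.
The forward bearing on arrival equals the back-azimuth from the destination plus 180°.
Back-azimuth from P₂ (17.2°, 162.3°) to P₁ (-65.2°, 136.1°), with Δλ' = λ₁ − λ₂ = -26.1°: atan2( sin Δλ' cos φ₁ , cos φ₂ sin φ₁ − sin φ₂ cos φ₁ cos Δλ' ) = 190.7°.
Final bearing = (190.7° + 180°) mod 360° = 10.7°.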